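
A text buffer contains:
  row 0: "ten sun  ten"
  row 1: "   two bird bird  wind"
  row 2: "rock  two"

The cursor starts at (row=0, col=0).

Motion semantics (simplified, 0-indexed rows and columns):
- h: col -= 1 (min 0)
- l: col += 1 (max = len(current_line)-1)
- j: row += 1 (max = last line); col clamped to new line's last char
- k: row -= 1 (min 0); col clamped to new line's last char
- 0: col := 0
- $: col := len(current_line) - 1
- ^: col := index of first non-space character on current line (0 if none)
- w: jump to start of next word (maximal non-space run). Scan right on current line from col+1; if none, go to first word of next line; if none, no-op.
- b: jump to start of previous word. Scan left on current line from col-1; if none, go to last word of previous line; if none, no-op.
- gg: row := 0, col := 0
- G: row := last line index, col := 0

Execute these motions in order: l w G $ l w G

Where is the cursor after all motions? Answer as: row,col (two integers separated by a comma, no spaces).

Answer: 2,0

Derivation:
After 1 (l): row=0 col=1 char='e'
After 2 (w): row=0 col=4 char='s'
After 3 (G): row=2 col=0 char='r'
After 4 ($): row=2 col=8 char='o'
After 5 (l): row=2 col=8 char='o'
After 6 (w): row=2 col=8 char='o'
After 7 (G): row=2 col=0 char='r'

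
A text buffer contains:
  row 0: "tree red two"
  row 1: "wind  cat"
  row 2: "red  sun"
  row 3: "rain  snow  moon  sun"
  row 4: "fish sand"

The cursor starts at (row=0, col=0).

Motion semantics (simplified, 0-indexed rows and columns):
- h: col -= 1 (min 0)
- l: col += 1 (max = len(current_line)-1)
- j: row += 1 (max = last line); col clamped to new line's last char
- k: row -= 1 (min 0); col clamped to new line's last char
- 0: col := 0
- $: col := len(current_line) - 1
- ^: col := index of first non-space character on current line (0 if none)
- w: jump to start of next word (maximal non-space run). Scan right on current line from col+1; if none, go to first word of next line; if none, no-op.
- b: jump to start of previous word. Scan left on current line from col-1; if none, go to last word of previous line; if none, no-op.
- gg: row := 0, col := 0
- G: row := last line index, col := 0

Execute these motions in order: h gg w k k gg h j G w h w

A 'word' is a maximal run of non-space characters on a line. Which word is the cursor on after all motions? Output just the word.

Answer: sand

Derivation:
After 1 (h): row=0 col=0 char='t'
After 2 (gg): row=0 col=0 char='t'
After 3 (w): row=0 col=5 char='r'
After 4 (k): row=0 col=5 char='r'
After 5 (k): row=0 col=5 char='r'
After 6 (gg): row=0 col=0 char='t'
After 7 (h): row=0 col=0 char='t'
After 8 (j): row=1 col=0 char='w'
After 9 (G): row=4 col=0 char='f'
After 10 (w): row=4 col=5 char='s'
After 11 (h): row=4 col=4 char='_'
After 12 (w): row=4 col=5 char='s'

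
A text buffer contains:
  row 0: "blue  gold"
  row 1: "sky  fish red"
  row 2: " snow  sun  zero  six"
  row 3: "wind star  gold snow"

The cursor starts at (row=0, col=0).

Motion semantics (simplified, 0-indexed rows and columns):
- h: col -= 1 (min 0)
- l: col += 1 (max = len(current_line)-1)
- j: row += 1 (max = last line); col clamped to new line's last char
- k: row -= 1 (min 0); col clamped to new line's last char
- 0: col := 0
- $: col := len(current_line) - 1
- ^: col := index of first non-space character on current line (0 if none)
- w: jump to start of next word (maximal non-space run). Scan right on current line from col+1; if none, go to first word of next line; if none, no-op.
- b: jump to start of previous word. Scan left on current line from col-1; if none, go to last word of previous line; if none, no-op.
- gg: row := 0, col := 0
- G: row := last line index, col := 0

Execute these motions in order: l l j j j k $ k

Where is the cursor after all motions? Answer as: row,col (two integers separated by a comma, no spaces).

After 1 (l): row=0 col=1 char='l'
After 2 (l): row=0 col=2 char='u'
After 3 (j): row=1 col=2 char='y'
After 4 (j): row=2 col=2 char='n'
After 5 (j): row=3 col=2 char='n'
After 6 (k): row=2 col=2 char='n'
After 7 ($): row=2 col=20 char='x'
After 8 (k): row=1 col=12 char='d'

Answer: 1,12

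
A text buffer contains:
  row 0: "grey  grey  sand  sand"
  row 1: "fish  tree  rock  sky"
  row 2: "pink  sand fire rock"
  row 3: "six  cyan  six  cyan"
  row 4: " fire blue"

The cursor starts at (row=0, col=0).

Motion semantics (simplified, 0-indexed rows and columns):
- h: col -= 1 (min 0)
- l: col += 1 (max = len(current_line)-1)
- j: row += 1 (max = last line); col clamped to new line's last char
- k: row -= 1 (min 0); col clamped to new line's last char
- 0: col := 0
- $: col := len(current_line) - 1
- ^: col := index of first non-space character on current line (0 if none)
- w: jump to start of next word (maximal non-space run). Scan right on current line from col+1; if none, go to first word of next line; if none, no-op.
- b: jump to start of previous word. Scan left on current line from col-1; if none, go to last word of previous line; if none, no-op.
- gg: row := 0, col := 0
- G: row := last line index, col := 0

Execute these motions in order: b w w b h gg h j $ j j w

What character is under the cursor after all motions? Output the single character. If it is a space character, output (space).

After 1 (b): row=0 col=0 char='g'
After 2 (w): row=0 col=6 char='g'
After 3 (w): row=0 col=12 char='s'
After 4 (b): row=0 col=6 char='g'
After 5 (h): row=0 col=5 char='_'
After 6 (gg): row=0 col=0 char='g'
After 7 (h): row=0 col=0 char='g'
After 8 (j): row=1 col=0 char='f'
After 9 ($): row=1 col=20 char='y'
After 10 (j): row=2 col=19 char='k'
After 11 (j): row=3 col=19 char='n'
After 12 (w): row=4 col=1 char='f'

Answer: f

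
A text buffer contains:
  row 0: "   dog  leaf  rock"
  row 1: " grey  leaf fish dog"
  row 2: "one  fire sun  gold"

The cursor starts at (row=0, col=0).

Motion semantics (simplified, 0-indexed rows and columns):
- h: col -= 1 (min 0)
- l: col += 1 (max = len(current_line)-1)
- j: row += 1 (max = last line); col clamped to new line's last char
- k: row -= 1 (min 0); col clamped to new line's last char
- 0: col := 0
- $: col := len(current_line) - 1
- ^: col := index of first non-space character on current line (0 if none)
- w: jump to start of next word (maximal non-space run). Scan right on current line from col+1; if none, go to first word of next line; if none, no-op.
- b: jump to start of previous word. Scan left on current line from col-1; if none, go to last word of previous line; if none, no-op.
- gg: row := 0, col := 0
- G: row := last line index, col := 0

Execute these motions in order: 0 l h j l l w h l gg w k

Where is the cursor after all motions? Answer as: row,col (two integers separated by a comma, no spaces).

Answer: 0,3

Derivation:
After 1 (0): row=0 col=0 char='_'
After 2 (l): row=0 col=1 char='_'
After 3 (h): row=0 col=0 char='_'
After 4 (j): row=1 col=0 char='_'
After 5 (l): row=1 col=1 char='g'
After 6 (l): row=1 col=2 char='r'
After 7 (w): row=1 col=7 char='l'
After 8 (h): row=1 col=6 char='_'
After 9 (l): row=1 col=7 char='l'
After 10 (gg): row=0 col=0 char='_'
After 11 (w): row=0 col=3 char='d'
After 12 (k): row=0 col=3 char='d'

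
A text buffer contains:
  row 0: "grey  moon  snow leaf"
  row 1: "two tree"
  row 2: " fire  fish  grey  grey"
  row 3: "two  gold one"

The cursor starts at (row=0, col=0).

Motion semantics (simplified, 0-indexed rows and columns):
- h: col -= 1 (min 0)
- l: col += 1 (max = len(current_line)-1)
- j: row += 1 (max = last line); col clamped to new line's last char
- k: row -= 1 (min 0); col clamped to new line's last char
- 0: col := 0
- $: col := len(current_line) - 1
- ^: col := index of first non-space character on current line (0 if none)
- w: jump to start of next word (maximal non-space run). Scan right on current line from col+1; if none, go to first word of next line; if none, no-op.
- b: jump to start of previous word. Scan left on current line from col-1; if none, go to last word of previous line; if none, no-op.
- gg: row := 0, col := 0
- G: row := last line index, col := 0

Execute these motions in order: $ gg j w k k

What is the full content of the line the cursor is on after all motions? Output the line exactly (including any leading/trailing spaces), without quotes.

After 1 ($): row=0 col=20 char='f'
After 2 (gg): row=0 col=0 char='g'
After 3 (j): row=1 col=0 char='t'
After 4 (w): row=1 col=4 char='t'
After 5 (k): row=0 col=4 char='_'
After 6 (k): row=0 col=4 char='_'

Answer: grey  moon  snow leaf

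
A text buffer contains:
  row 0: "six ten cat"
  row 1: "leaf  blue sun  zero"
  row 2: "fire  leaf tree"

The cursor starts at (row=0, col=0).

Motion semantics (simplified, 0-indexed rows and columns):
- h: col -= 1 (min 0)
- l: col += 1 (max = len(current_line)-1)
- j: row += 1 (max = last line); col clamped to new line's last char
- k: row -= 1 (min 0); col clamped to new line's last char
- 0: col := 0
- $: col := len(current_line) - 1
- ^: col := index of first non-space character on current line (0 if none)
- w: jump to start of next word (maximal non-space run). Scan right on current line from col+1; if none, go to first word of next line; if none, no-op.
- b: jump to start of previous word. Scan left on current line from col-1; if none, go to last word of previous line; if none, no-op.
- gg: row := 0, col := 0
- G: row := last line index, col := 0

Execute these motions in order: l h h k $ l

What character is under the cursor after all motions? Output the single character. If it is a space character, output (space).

Answer: t

Derivation:
After 1 (l): row=0 col=1 char='i'
After 2 (h): row=0 col=0 char='s'
After 3 (h): row=0 col=0 char='s'
After 4 (k): row=0 col=0 char='s'
After 5 ($): row=0 col=10 char='t'
After 6 (l): row=0 col=10 char='t'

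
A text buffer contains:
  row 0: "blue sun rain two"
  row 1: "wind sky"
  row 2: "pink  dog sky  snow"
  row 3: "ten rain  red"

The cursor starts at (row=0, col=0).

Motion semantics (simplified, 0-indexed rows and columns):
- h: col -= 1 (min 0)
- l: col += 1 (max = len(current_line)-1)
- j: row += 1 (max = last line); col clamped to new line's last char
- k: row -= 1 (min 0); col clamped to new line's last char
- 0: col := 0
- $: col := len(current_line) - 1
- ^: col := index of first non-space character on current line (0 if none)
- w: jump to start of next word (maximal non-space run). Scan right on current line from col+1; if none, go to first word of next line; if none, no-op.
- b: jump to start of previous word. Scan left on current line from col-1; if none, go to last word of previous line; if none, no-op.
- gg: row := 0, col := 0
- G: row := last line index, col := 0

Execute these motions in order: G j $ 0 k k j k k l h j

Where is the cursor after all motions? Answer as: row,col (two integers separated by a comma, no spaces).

Answer: 1,0

Derivation:
After 1 (G): row=3 col=0 char='t'
After 2 (j): row=3 col=0 char='t'
After 3 ($): row=3 col=12 char='d'
After 4 (0): row=3 col=0 char='t'
After 5 (k): row=2 col=0 char='p'
After 6 (k): row=1 col=0 char='w'
After 7 (j): row=2 col=0 char='p'
After 8 (k): row=1 col=0 char='w'
After 9 (k): row=0 col=0 char='b'
After 10 (l): row=0 col=1 char='l'
After 11 (h): row=0 col=0 char='b'
After 12 (j): row=1 col=0 char='w'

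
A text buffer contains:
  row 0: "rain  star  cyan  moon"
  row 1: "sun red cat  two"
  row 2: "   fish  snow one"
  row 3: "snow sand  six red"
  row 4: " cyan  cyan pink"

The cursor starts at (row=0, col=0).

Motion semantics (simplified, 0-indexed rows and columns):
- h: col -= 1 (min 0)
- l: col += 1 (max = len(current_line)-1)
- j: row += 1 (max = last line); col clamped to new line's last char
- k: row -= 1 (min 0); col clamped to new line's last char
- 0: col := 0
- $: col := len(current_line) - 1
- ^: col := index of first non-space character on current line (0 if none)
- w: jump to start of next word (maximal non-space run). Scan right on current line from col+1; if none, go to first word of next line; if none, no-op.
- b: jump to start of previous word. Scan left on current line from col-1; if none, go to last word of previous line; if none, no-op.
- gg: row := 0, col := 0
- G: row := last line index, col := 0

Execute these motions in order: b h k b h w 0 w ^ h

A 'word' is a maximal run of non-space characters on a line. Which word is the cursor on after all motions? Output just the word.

After 1 (b): row=0 col=0 char='r'
After 2 (h): row=0 col=0 char='r'
After 3 (k): row=0 col=0 char='r'
After 4 (b): row=0 col=0 char='r'
After 5 (h): row=0 col=0 char='r'
After 6 (w): row=0 col=6 char='s'
After 7 (0): row=0 col=0 char='r'
After 8 (w): row=0 col=6 char='s'
After 9 (^): row=0 col=0 char='r'
After 10 (h): row=0 col=0 char='r'

Answer: rain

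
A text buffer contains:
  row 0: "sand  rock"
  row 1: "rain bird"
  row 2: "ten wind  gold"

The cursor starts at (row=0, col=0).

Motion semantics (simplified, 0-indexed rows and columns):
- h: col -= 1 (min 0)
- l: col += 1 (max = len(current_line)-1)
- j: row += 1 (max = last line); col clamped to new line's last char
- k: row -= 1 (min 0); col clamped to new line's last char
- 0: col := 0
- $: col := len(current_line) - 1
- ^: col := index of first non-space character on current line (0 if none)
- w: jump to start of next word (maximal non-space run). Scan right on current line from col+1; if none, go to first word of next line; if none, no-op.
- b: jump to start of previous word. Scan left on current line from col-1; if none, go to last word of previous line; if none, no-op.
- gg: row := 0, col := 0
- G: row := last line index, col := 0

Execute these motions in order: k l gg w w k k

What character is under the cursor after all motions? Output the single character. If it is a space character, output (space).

Answer: s

Derivation:
After 1 (k): row=0 col=0 char='s'
After 2 (l): row=0 col=1 char='a'
After 3 (gg): row=0 col=0 char='s'
After 4 (w): row=0 col=6 char='r'
After 5 (w): row=1 col=0 char='r'
After 6 (k): row=0 col=0 char='s'
After 7 (k): row=0 col=0 char='s'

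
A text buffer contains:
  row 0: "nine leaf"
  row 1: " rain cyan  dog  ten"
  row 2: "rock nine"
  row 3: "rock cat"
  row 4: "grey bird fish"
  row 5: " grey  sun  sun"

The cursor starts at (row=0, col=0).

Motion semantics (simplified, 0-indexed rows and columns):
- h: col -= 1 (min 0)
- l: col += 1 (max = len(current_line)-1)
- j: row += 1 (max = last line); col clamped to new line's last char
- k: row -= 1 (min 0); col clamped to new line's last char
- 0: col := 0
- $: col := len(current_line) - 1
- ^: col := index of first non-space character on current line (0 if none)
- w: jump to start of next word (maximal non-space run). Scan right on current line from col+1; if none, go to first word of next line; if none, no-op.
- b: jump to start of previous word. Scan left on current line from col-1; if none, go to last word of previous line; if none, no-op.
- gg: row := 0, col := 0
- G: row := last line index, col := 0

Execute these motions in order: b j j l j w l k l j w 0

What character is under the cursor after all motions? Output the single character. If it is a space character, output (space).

Answer: g

Derivation:
After 1 (b): row=0 col=0 char='n'
After 2 (j): row=1 col=0 char='_'
After 3 (j): row=2 col=0 char='r'
After 4 (l): row=2 col=1 char='o'
After 5 (j): row=3 col=1 char='o'
After 6 (w): row=3 col=5 char='c'
After 7 (l): row=3 col=6 char='a'
After 8 (k): row=2 col=6 char='i'
After 9 (l): row=2 col=7 char='n'
After 10 (j): row=3 col=7 char='t'
After 11 (w): row=4 col=0 char='g'
After 12 (0): row=4 col=0 char='g'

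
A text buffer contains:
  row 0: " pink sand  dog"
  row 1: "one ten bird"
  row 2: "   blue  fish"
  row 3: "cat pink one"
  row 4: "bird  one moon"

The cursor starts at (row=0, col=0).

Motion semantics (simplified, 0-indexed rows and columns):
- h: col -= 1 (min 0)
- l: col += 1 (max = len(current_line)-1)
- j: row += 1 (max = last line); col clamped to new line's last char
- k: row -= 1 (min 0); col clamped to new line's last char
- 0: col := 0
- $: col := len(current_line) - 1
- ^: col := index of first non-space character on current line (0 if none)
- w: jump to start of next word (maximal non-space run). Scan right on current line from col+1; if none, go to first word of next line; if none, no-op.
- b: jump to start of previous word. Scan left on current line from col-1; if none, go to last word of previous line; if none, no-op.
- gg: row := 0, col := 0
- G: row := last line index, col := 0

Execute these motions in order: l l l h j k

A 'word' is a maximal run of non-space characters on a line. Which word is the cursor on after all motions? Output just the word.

Answer: pink

Derivation:
After 1 (l): row=0 col=1 char='p'
After 2 (l): row=0 col=2 char='i'
After 3 (l): row=0 col=3 char='n'
After 4 (h): row=0 col=2 char='i'
After 5 (j): row=1 col=2 char='e'
After 6 (k): row=0 col=2 char='i'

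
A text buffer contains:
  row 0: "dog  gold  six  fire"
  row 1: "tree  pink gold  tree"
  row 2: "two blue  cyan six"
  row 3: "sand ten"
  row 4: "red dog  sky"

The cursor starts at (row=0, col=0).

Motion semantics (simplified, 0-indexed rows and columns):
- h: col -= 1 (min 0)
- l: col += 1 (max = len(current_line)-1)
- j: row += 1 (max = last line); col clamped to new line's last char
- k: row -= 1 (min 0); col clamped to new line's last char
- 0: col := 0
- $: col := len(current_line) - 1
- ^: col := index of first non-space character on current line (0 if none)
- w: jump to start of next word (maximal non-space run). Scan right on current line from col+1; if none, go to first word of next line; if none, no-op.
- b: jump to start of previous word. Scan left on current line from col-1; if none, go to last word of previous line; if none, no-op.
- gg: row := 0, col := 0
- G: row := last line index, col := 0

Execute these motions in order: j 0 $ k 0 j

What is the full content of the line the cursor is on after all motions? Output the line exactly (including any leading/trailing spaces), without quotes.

Answer: tree  pink gold  tree

Derivation:
After 1 (j): row=1 col=0 char='t'
After 2 (0): row=1 col=0 char='t'
After 3 ($): row=1 col=20 char='e'
After 4 (k): row=0 col=19 char='e'
After 5 (0): row=0 col=0 char='d'
After 6 (j): row=1 col=0 char='t'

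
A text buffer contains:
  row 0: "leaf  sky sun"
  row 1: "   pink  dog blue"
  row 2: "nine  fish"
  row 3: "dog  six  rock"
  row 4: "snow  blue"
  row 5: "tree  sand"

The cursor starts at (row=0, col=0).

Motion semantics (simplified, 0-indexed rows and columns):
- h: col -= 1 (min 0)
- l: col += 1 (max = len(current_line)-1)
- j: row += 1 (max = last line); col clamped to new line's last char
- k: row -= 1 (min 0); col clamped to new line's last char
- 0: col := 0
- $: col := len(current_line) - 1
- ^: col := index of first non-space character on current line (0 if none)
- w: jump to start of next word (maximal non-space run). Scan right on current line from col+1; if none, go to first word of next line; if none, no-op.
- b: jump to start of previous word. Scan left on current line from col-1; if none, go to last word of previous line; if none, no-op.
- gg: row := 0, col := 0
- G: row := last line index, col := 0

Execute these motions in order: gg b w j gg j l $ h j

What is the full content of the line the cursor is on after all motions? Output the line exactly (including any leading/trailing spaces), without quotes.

After 1 (gg): row=0 col=0 char='l'
After 2 (b): row=0 col=0 char='l'
After 3 (w): row=0 col=6 char='s'
After 4 (j): row=1 col=6 char='k'
After 5 (gg): row=0 col=0 char='l'
After 6 (j): row=1 col=0 char='_'
After 7 (l): row=1 col=1 char='_'
After 8 ($): row=1 col=16 char='e'
After 9 (h): row=1 col=15 char='u'
After 10 (j): row=2 col=9 char='h'

Answer: nine  fish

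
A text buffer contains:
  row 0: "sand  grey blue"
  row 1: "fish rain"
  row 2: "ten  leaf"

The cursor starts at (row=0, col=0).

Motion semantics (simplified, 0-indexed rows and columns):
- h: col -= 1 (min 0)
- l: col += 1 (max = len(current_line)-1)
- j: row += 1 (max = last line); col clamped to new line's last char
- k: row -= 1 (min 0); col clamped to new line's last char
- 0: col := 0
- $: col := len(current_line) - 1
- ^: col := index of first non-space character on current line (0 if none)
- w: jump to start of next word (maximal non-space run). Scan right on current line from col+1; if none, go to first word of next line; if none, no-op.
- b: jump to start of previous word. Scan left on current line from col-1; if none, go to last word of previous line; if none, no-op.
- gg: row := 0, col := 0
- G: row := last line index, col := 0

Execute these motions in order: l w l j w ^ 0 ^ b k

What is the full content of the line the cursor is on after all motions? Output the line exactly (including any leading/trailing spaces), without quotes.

After 1 (l): row=0 col=1 char='a'
After 2 (w): row=0 col=6 char='g'
After 3 (l): row=0 col=7 char='r'
After 4 (j): row=1 col=7 char='i'
After 5 (w): row=2 col=0 char='t'
After 6 (^): row=2 col=0 char='t'
After 7 (0): row=2 col=0 char='t'
After 8 (^): row=2 col=0 char='t'
After 9 (b): row=1 col=5 char='r'
After 10 (k): row=0 col=5 char='_'

Answer: sand  grey blue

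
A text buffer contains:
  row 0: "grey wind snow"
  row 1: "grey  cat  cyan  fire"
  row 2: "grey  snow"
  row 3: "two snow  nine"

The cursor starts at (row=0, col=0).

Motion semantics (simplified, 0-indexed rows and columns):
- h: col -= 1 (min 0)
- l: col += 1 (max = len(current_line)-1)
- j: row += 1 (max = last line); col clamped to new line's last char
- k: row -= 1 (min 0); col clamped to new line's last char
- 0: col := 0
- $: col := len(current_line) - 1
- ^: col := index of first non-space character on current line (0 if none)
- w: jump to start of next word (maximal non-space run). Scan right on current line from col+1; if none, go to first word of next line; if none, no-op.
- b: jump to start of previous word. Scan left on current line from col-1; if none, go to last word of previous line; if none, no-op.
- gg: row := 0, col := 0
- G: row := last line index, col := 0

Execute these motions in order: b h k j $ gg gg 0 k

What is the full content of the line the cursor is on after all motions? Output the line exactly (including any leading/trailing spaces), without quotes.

After 1 (b): row=0 col=0 char='g'
After 2 (h): row=0 col=0 char='g'
After 3 (k): row=0 col=0 char='g'
After 4 (j): row=1 col=0 char='g'
After 5 ($): row=1 col=20 char='e'
After 6 (gg): row=0 col=0 char='g'
After 7 (gg): row=0 col=0 char='g'
After 8 (0): row=0 col=0 char='g'
After 9 (k): row=0 col=0 char='g'

Answer: grey wind snow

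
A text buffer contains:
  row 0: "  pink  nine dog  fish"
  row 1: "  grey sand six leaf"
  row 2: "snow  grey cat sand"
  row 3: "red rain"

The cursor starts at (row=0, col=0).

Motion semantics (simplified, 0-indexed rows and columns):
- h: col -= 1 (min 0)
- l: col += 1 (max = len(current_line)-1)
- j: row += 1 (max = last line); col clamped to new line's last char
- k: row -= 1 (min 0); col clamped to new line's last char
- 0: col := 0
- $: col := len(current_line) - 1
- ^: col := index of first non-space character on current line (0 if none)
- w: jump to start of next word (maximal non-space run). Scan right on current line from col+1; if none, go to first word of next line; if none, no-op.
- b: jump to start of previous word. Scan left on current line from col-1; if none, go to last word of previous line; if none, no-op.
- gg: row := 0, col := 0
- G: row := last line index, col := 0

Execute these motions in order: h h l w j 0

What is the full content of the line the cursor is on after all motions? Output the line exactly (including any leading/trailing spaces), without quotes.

After 1 (h): row=0 col=0 char='_'
After 2 (h): row=0 col=0 char='_'
After 3 (l): row=0 col=1 char='_'
After 4 (w): row=0 col=2 char='p'
After 5 (j): row=1 col=2 char='g'
After 6 (0): row=1 col=0 char='_'

Answer:   grey sand six leaf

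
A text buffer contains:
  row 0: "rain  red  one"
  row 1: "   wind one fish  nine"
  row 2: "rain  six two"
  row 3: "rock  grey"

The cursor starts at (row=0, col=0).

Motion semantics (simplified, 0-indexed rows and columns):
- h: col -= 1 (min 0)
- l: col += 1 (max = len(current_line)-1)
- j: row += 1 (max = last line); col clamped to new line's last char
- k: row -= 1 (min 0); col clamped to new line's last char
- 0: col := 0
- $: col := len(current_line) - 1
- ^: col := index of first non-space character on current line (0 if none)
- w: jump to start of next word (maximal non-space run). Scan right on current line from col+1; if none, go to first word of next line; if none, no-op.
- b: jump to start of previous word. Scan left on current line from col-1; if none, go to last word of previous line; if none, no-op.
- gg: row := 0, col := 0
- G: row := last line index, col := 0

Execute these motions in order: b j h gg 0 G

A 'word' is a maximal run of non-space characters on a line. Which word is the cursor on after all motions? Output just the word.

After 1 (b): row=0 col=0 char='r'
After 2 (j): row=1 col=0 char='_'
After 3 (h): row=1 col=0 char='_'
After 4 (gg): row=0 col=0 char='r'
After 5 (0): row=0 col=0 char='r'
After 6 (G): row=3 col=0 char='r'

Answer: rock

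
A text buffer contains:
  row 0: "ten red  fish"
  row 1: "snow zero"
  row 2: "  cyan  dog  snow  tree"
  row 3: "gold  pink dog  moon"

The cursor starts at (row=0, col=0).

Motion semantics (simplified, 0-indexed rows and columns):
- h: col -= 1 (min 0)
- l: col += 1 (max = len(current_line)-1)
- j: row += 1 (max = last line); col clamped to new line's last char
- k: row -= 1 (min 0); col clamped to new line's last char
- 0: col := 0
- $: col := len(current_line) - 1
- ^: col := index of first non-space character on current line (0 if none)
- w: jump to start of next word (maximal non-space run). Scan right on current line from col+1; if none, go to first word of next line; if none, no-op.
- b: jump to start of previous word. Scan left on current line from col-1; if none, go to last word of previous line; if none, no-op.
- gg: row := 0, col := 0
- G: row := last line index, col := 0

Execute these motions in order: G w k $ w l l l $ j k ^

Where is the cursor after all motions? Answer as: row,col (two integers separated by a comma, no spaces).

After 1 (G): row=3 col=0 char='g'
After 2 (w): row=3 col=6 char='p'
After 3 (k): row=2 col=6 char='_'
After 4 ($): row=2 col=22 char='e'
After 5 (w): row=3 col=0 char='g'
After 6 (l): row=3 col=1 char='o'
After 7 (l): row=3 col=2 char='l'
After 8 (l): row=3 col=3 char='d'
After 9 ($): row=3 col=19 char='n'
After 10 (j): row=3 col=19 char='n'
After 11 (k): row=2 col=19 char='t'
After 12 (^): row=2 col=2 char='c'

Answer: 2,2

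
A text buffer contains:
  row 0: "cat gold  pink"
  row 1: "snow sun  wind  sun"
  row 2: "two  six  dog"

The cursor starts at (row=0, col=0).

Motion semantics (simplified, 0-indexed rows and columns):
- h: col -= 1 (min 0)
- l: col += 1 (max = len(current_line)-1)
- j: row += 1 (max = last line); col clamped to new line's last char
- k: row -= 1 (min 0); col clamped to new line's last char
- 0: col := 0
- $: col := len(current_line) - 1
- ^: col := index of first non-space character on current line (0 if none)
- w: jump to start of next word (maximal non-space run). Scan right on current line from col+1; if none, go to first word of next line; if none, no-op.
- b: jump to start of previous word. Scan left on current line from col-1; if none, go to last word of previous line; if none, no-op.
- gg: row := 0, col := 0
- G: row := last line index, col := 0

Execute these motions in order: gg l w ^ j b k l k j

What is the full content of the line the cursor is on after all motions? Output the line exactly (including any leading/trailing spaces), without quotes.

Answer: snow sun  wind  sun

Derivation:
After 1 (gg): row=0 col=0 char='c'
After 2 (l): row=0 col=1 char='a'
After 3 (w): row=0 col=4 char='g'
After 4 (^): row=0 col=0 char='c'
After 5 (j): row=1 col=0 char='s'
After 6 (b): row=0 col=10 char='p'
After 7 (k): row=0 col=10 char='p'
After 8 (l): row=0 col=11 char='i'
After 9 (k): row=0 col=11 char='i'
After 10 (j): row=1 col=11 char='i'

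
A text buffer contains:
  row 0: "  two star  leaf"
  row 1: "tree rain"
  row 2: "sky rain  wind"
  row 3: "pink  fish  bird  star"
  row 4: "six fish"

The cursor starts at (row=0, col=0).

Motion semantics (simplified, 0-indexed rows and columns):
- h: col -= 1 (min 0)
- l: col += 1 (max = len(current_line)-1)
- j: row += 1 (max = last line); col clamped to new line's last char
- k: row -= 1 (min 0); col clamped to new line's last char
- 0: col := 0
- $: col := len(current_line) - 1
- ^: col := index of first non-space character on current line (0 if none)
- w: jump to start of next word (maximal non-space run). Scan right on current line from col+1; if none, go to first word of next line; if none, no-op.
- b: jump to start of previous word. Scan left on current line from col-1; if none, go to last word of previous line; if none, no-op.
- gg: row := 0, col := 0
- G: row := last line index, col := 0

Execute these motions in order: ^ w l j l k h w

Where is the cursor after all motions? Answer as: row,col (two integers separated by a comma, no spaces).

After 1 (^): row=0 col=2 char='t'
After 2 (w): row=0 col=6 char='s'
After 3 (l): row=0 col=7 char='t'
After 4 (j): row=1 col=7 char='i'
After 5 (l): row=1 col=8 char='n'
After 6 (k): row=0 col=8 char='a'
After 7 (h): row=0 col=7 char='t'
After 8 (w): row=0 col=12 char='l'

Answer: 0,12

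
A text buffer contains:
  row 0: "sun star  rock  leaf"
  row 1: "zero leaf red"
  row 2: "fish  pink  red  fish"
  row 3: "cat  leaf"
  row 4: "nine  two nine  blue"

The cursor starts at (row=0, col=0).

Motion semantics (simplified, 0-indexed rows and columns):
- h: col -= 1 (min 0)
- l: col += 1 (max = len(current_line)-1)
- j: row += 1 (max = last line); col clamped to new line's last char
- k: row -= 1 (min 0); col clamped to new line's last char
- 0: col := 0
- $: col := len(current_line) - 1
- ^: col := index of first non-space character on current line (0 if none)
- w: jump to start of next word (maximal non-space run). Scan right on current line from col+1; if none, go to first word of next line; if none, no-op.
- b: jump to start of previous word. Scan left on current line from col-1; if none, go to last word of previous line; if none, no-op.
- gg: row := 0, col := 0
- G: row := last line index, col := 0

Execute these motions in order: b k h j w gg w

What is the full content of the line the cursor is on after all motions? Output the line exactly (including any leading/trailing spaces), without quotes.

Answer: sun star  rock  leaf

Derivation:
After 1 (b): row=0 col=0 char='s'
After 2 (k): row=0 col=0 char='s'
After 3 (h): row=0 col=0 char='s'
After 4 (j): row=1 col=0 char='z'
After 5 (w): row=1 col=5 char='l'
After 6 (gg): row=0 col=0 char='s'
After 7 (w): row=0 col=4 char='s'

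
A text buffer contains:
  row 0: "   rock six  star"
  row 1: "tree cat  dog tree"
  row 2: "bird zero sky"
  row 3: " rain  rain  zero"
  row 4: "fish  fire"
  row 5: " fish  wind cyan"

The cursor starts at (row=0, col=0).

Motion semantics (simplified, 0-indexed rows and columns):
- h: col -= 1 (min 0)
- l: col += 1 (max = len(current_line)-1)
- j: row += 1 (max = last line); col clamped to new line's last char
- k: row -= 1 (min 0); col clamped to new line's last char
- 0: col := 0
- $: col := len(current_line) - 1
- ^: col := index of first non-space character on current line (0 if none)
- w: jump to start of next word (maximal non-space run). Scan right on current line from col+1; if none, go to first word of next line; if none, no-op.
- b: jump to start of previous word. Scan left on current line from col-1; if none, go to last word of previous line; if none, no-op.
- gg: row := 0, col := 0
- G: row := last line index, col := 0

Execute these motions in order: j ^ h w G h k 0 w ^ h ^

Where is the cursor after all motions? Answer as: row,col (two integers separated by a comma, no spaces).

After 1 (j): row=1 col=0 char='t'
After 2 (^): row=1 col=0 char='t'
After 3 (h): row=1 col=0 char='t'
After 4 (w): row=1 col=5 char='c'
After 5 (G): row=5 col=0 char='_'
After 6 (h): row=5 col=0 char='_'
After 7 (k): row=4 col=0 char='f'
After 8 (0): row=4 col=0 char='f'
After 9 (w): row=4 col=6 char='f'
After 10 (^): row=4 col=0 char='f'
After 11 (h): row=4 col=0 char='f'
After 12 (^): row=4 col=0 char='f'

Answer: 4,0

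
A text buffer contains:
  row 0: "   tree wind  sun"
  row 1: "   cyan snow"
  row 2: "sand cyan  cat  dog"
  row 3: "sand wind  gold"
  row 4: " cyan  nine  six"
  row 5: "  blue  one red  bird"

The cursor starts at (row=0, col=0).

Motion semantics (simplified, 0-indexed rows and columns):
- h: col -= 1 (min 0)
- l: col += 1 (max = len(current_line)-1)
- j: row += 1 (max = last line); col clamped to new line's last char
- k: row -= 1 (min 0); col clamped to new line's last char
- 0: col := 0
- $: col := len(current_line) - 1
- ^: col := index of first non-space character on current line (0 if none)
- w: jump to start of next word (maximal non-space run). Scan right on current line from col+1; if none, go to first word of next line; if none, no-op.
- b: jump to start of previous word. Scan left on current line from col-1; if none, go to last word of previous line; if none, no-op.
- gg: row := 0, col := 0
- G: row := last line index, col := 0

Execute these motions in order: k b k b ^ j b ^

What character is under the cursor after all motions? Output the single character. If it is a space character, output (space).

After 1 (k): row=0 col=0 char='_'
After 2 (b): row=0 col=0 char='_'
After 3 (k): row=0 col=0 char='_'
After 4 (b): row=0 col=0 char='_'
After 5 (^): row=0 col=3 char='t'
After 6 (j): row=1 col=3 char='c'
After 7 (b): row=0 col=14 char='s'
After 8 (^): row=0 col=3 char='t'

Answer: t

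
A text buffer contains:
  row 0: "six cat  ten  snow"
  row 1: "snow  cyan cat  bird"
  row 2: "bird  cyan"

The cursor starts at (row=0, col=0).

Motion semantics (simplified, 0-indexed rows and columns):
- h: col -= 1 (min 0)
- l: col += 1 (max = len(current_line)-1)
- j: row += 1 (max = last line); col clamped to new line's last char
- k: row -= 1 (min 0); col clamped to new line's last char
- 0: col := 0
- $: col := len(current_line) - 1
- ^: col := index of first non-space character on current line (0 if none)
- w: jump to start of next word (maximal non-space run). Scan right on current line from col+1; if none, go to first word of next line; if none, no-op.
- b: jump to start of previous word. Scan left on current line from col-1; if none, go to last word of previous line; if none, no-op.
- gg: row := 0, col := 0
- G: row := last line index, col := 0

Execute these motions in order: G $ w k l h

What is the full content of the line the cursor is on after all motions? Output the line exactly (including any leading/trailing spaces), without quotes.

Answer: snow  cyan cat  bird

Derivation:
After 1 (G): row=2 col=0 char='b'
After 2 ($): row=2 col=9 char='n'
After 3 (w): row=2 col=9 char='n'
After 4 (k): row=1 col=9 char='n'
After 5 (l): row=1 col=10 char='_'
After 6 (h): row=1 col=9 char='n'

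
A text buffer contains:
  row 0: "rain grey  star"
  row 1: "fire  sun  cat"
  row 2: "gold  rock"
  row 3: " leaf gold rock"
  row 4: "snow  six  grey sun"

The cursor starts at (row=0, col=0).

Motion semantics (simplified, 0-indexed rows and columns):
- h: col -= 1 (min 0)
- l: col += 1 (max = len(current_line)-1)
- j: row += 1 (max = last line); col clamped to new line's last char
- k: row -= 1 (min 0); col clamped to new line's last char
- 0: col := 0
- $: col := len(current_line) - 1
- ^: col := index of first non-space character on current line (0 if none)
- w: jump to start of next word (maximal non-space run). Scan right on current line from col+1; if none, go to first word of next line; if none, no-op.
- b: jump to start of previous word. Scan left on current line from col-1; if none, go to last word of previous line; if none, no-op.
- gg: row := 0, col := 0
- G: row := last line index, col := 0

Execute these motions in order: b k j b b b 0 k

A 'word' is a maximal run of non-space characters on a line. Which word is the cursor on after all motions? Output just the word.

After 1 (b): row=0 col=0 char='r'
After 2 (k): row=0 col=0 char='r'
After 3 (j): row=1 col=0 char='f'
After 4 (b): row=0 col=11 char='s'
After 5 (b): row=0 col=5 char='g'
After 6 (b): row=0 col=0 char='r'
After 7 (0): row=0 col=0 char='r'
After 8 (k): row=0 col=0 char='r'

Answer: rain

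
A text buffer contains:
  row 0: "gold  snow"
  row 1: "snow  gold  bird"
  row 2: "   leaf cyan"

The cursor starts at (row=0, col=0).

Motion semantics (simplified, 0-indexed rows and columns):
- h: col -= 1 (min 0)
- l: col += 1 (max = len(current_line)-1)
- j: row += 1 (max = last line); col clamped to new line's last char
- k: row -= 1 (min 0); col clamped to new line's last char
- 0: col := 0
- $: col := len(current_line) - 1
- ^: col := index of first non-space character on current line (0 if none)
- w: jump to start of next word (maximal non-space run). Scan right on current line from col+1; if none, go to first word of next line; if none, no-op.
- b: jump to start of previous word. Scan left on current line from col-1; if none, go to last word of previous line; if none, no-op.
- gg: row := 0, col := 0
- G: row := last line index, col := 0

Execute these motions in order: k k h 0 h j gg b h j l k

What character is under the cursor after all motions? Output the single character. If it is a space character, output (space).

Answer: o

Derivation:
After 1 (k): row=0 col=0 char='g'
After 2 (k): row=0 col=0 char='g'
After 3 (h): row=0 col=0 char='g'
After 4 (0): row=0 col=0 char='g'
After 5 (h): row=0 col=0 char='g'
After 6 (j): row=1 col=0 char='s'
After 7 (gg): row=0 col=0 char='g'
After 8 (b): row=0 col=0 char='g'
After 9 (h): row=0 col=0 char='g'
After 10 (j): row=1 col=0 char='s'
After 11 (l): row=1 col=1 char='n'
After 12 (k): row=0 col=1 char='o'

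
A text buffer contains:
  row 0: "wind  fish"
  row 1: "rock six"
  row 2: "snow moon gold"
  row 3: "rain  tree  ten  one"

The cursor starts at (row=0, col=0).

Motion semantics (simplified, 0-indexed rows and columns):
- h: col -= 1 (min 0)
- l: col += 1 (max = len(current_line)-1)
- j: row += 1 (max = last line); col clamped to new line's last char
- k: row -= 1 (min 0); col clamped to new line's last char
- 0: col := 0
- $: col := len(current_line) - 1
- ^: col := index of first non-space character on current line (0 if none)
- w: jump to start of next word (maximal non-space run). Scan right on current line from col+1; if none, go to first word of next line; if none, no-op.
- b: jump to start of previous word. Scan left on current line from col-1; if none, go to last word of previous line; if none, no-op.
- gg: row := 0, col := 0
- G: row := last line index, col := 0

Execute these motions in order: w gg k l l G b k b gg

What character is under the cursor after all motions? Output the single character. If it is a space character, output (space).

After 1 (w): row=0 col=6 char='f'
After 2 (gg): row=0 col=0 char='w'
After 3 (k): row=0 col=0 char='w'
After 4 (l): row=0 col=1 char='i'
After 5 (l): row=0 col=2 char='n'
After 6 (G): row=3 col=0 char='r'
After 7 (b): row=2 col=10 char='g'
After 8 (k): row=1 col=7 char='x'
After 9 (b): row=1 col=5 char='s'
After 10 (gg): row=0 col=0 char='w'

Answer: w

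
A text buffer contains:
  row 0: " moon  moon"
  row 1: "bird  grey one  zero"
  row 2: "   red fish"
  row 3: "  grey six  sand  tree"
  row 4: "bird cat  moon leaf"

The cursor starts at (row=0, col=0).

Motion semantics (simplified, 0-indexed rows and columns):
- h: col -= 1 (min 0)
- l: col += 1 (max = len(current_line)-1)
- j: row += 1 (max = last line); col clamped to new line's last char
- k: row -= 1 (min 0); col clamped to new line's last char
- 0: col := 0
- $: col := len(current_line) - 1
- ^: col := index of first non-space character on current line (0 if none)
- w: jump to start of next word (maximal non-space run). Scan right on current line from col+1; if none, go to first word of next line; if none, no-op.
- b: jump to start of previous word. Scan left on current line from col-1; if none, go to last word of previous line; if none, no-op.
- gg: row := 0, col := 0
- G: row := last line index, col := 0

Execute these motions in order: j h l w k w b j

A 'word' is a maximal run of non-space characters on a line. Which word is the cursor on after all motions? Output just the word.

After 1 (j): row=1 col=0 char='b'
After 2 (h): row=1 col=0 char='b'
After 3 (l): row=1 col=1 char='i'
After 4 (w): row=1 col=6 char='g'
After 5 (k): row=0 col=6 char='_'
After 6 (w): row=0 col=7 char='m'
After 7 (b): row=0 col=1 char='m'
After 8 (j): row=1 col=1 char='i'

Answer: bird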